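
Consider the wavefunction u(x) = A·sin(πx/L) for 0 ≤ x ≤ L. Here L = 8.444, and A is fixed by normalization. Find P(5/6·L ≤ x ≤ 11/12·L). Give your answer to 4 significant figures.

P = ∫_{5/6·L}^{11/12·L} |u(x)|² dx.
The normalization integral ∫|u|²dx over the whole domain equals L/2·A², and A² cancels in the ratio.
Substituting t = x/L, A² and the length scale cancel in the ratio: P = ∫_{5/6}^{11/12} sin(π·t)^2 dt / ∫_{0}^{1} sin(π·t)^2 dt.
With ∫ sin(π·t)^2 dt = t/2 - sin(2·π·t)/(4·π) + C, the region integral is -√(3)/(8·π) + 1/(8·π) + 1/24 and the full one is 1/2.
This works out to P = (-3·√(3) + 3 + π)/(12·π).

P ≈ 0.02508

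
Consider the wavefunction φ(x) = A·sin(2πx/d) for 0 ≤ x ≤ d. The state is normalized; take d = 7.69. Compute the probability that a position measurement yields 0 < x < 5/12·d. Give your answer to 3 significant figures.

|φ|² is the probability density, so P = ∫_{0}^{5/12·d} |φ|² dx.
The normalization integral ∫|φ|²dx over the whole domain equals d/2·A², and A² cancels in the ratio.
Let u = x/d; then A² and the length scale cancel, so P = ∫_{0}^{5/12} sin(2·π·u)^2 du ÷ ∫_{0}^{1} sin(2·π·u)^2 du.
An antiderivative of sin(2·π·u)^2 is u/2 - sin(4·π·u)/(8·π); evaluating from 0 to 5/12 gives √(3)/(16·π) + 5/24, while the full integral is 1/2.
Taking the ratio, P = √(3)/(8·π) + 5/12.

P ≈ 0.486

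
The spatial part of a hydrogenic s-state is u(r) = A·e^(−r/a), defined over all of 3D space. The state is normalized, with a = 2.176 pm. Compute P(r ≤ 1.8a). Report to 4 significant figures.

P ≈ 0.6973

Integrate the radial probability density 4πr²|u|² over r ≤ 1.8a.
A² is fixed by ∫₀^∞ 4πr²|u|² dr = 1, i.e. A² = (π·a^3)^(−1).
In terms of t = r/a (A², 4π and the length scale all cancel between numerator and denominator), P = [∫_{0}^{1.8} t^2·e^(-2·t) dt] / [∫_{0}^{∞} t^2·e^(-2·t) dt].
Using ∫ t^2·e^(-2·t) dt = -(2·t^2 + 2·t + 1)·e^(-2·t)/4, the numerator is 1/4 - 277·e^(-18/5)/100 and the denominator is 1/4.
The region integral divided by the full integral gives P = 0.69725.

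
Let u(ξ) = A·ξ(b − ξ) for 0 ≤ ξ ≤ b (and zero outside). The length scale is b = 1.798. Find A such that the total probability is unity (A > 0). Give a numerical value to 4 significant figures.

A ≈ 1.264

Normalization requires ∫|u|² dξ = 1, integrated from 0 to b.
The integral (without the A² prefactor) comes out to b^5/30.
Setting this equal to 1 gives A² = 1/(b^5/30).
Plugging in b = 1.798 yields A = 1.2635.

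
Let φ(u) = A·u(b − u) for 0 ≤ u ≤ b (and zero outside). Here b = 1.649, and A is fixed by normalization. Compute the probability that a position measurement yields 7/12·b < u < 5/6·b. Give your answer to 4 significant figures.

P ≈ 0.3111

|φ|² is the probability density, so P = ∫_{7/12·b}^{5/6·b} |φ|² du.
The normalization integral ∫|φ|²du over the whole domain equals b^5/30·A², and A² cancels in the ratio.
Substituting t = u/b, A² and the length scale cancel in the ratio: P = ∫_{7/12}^{5/6} t^2·(1 - t)^2 dt / ∫_{0}^{1} t^2·(1 - t)^2 dt.
An antiderivative of t^2·(1 - t)^2 is t^3·(6·t^2 - 15·t + 10)/30; evaluating from 7/12 to 5/6 gives ≈ 0.0103709, while the full integral is 1/30.
Evaluating gives P = 0.31113.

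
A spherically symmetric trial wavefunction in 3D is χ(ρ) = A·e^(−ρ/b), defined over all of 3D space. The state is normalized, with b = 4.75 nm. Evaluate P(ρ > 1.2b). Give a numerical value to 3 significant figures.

P ≈ 0.570

Integrate the radial probability density 4πρ²|χ|² over ρ > 1.2b.
The full normalization integral is A²·[π·b^3] = 1, fixing A².
In terms of u = ρ/b (A², 4π and the length scale all cancel between numerator and denominator), P = [∫_{1.2}^{∞} u^2·e^(-2·u) du] / [∫_{0}^{∞} u^2·e^(-2·u) du].
An antiderivative of u^2·e^(-2·u) is -(2·u^2 + 2·u + 1)·e^(-2·u)/4; evaluating from 1.2 to ∞ gives 157·e^(-12/5)/100, while the full integral is 1/4.
The region integral divided by the full integral gives P = 0.5697.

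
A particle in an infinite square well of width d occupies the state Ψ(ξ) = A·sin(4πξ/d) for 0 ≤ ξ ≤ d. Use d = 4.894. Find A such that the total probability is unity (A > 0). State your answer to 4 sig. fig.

Normalization requires ∫|Ψ|² dξ = 1, integrated from 0 to d.
Using sin²θ = (1 − cos 2θ)/2, carrying out the integral gives A² · d/2.
Hence A² = 1/[d/2].
Plugging in d = 4.894 yields A = 0.63927.

A ≈ 0.6393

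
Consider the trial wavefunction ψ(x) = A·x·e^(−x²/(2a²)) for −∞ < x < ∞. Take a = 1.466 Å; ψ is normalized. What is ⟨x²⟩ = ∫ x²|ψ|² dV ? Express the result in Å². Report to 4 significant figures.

The expectation value is the |ψ|²-weighted average of x^2: ∫ x^2|ψ|² dx.
With ∫_{−∞}^{∞} x^(2m) e^(−αx²) dx = (2m−1)!!·√π / (2^m α^(m+1/2)), since the A² factors cancel between numerator and denominator, ⟨x²⟩ = 3·a^2/2.
With a = 1.466, ⟨x^2⟩ = 3.2237.

⟨x^2⟩ ≈ 3.224 Å^2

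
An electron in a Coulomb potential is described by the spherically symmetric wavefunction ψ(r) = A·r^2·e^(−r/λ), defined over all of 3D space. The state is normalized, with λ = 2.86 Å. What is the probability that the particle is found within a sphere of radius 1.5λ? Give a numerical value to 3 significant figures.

P ≈ 0.0335

Integrate the radial probability density 4πr²|ψ|² over r ≤ 1.5λ.
Normalization gives A² = 1/(45·π·λ^7/2).
Substituting u = r/λ, A², 4π and the length scale all cancel in the ratio: P = ∫_{0}^{1.5} u^6·e^(-2·u) du / ∫_{0}^{∞} u^6·e^(-2·u) du.
Using ∫ u^6·e^(-2·u) du = -(4·u^6 + 12·u^5 + 30·u^4 + 60·u^3 + 90·u^2 + 90·u + 45)·e^(-2·u)/8, the numerator is ≈ 0.18849 and the denominator is 45/8.
Taking the ratio yields P = 0.03351.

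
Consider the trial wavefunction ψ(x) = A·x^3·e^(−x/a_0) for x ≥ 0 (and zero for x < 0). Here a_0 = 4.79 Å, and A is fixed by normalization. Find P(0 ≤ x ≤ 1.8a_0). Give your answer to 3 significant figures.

The probability is P = ∫ |ψ|² dx over [0, 1.8a_0].
Since A² = 1/(45·a_0^7/8), this is the region integral divided by the full normalization integral.
Let u = x/a_0; then A² and the length scale cancel, so P = ∫_{0}^{1.8} u^6·e^(-2·u) du ÷ ∫_{0}^{∞} u^6·e^(-2·u) du.
An antiderivative of u^6·e^(-2·u) is -(4·u^6 + 12·u^5 + 30·u^4 + 60·u^3 + 90·u^2 + 90·u + 45)·e^(-2·u)/8; evaluating from 0 to 1.8 gives ≈ 0.41216, while the full integral is 45/8.
Evaluating gives P = 0.07327.

P ≈ 0.0733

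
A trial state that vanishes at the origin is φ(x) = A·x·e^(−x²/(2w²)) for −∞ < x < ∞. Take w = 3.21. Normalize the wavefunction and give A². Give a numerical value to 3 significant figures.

A^2 ≈ 0.0341

Require ∫ |φ|² dx = 1 over the whole domain.
With φ = A·x·e^(−x²/(2w²)), the integral evaluates to A²·[√(π)·w^3/2].
So A² = (√(π)·w^3/2)^(−1).
Substituting w = 3.21 gives A² = 0.03411, so A = 0.1847.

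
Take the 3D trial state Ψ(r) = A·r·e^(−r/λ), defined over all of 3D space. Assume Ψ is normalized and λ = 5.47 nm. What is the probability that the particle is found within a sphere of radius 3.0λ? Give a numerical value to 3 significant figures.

P ≈ 0.715

P = ∫ |Ψ|² 4πr² dr over r ≤ 3.0λ.
The full normalization integral is A²·[3·π·λ^5] = 1, fixing A².
In terms of u = r/λ (A², 4π and the length scale all cancel between numerator and denominator), P = [∫_{0}^{3.0} u^4·e^(-2·u) du] / [∫_{0}^{∞} u^4·e^(-2·u) du].
With ∫ u^4·e^(-2·u) du = -(u^4/2 + u^3 + 3·u^2/2 + 3·u/2 + 3/4)·e^(-2·u) + C, the region integral is 3/4 - 345·e^(-6)/4 and the full one is 3/4.
This evaluates to P = 0.7149.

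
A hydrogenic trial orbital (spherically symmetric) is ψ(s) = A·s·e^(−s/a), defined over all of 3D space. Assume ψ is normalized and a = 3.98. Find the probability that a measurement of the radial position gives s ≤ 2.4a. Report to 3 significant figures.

Integrate the radial probability density 4πs²|ψ|² over s ≤ 2.4a.
Normalization gives A² = 1/(3·π·a^5).
Substituting u = s/a, A², 4π and the length scale all cancel in the ratio: P = ∫_{0}^{2.4} u^4·e^(-2·u) du / ∫_{0}^{∞} u^4·e^(-2·u) du.
An antiderivative of u^4·e^(-2·u) is -(u^4/2 + u^3 + 3·u^2/2 + 3·u/2 + 3/4)·e^(-2·u); evaluating from 0 to 2.4 gives ≈ 0.39281, while the full integral is 3/4.
This evaluates to P = 0.5237.

P ≈ 0.524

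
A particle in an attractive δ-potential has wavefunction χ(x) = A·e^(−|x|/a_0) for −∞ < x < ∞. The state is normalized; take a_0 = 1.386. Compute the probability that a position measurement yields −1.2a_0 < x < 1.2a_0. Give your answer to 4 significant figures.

|χ|² is the probability density, so P = ∫_{−1.2a_0}^{1.2a_0} |χ|² dx.
With A² fixed by ∫|χ|² = 1, i.e. A² = (a_0)^(−1), substitute and integrate.
By symmetry take twice the x ≥ 0 contribution in numerator and denominator; the 2's cancel. Let u = x/a_0; then A² and the length scale cancel, so P = ∫_{0}^{1.2} e^(-2·u) du ÷ ∫_{0}^{∞} e^(-2·u) du.
Using ∫ e^(-2·u) du = -e^(-2·u)/2, the numerator is 1/2 - e^(-12/5)/2 and the denominator is 1/2.
Evaluating gives P = 0.90928.

P ≈ 0.9093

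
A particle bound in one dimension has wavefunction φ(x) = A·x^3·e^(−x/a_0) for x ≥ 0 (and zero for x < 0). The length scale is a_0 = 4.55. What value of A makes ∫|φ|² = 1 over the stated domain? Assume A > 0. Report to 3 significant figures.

Require ∫ |φ|² dx = 1 over the whole domain.
With ∫₀^∞ x^6 e^(−αx) dx = 6!/α^7, ∫|φ|² dx = A²·(45·a_0^7/8).
Setting this equal to 1 gives A² = 1/(45·a_0^7/8).
Substituting a_0 = 4.55 gives A² = 0.000004403, so A = 0.002098.

A ≈ 0.00210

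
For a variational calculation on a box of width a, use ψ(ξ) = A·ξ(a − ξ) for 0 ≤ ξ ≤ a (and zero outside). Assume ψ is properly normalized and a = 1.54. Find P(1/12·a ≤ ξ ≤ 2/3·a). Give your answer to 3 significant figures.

P ≈ 0.785

|ψ|² is the probability density, so P = ∫_{1/12·a}^{2/3·a} |ψ|² dξ.
The normalization integral ∫|ψ|²dξ over the whole domain equals a^5/30·A², and A² cancels in the ratio.
In terms of u = ξ/a (A² and the length scale cancel between numerator and denominator), P = [∫_{1/12}^{2/3} u^2·(1 - u)^2 du] / [∫_{0}^{1} u^2·(1 - u)^2 du].
Using ∫ u^2·(1 - u)^2 du = u^3·(6·u^2 - 15·u + 10)/30, the numerator is ≈ 0.026168 and the denominator is 1/30.
Taking the ratio, P = 0.7850.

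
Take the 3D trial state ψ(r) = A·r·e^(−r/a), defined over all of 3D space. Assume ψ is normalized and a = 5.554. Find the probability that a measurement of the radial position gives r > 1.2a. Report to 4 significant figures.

P ≈ 0.9041

P = ∫ |ψ|² 4πr² dr over r > 1.2a.
A² is fixed by ∫₀^∞ 4πr²|ψ|² dr = 1, i.e. A² = (3·π·a^5)^(−1).
In terms of u = r/a (A², 4π and the length scale all cancel between numerator and denominator), P = [∫_{1.2}^{∞} u^4·e^(-2·u) du] / [∫_{0}^{∞} u^4·e^(-2·u) du].
Using ∫ u^4·e^(-2·u) du = -(u^4/2 + u^3 + 3·u^2/2 + 3·u/2 + 3/4)·e^(-2·u), the numerator is ≈ 0.678099 and the denominator is 3/4.
The region integral divided by the full integral gives P = 0.90413.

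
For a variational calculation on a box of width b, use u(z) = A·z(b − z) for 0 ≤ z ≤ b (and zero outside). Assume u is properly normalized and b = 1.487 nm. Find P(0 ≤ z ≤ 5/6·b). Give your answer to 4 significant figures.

P = ∫_{0}^{5/6·b} |u(z)|² dz.
With A² fixed by ∫|u|² = 1, i.e. A² = (b^5/30)^(−1), substitute and integrate.
In terms of t = z/b (A² and the length scale cancel between numerator and denominator), P = [∫_{0}^{5/6} t^2·(1 - t)^2 dt] / [∫_{0}^{1} t^2·(1 - t)^2 dt].
Using ∫ t^2·(1 - t)^2 dt = t^3·(6·t^2 - 15·t + 10)/30, the numerator is 125/3888 and the denominator is 1/30.
Evaluating gives P = 625/648.

P ≈ 0.9645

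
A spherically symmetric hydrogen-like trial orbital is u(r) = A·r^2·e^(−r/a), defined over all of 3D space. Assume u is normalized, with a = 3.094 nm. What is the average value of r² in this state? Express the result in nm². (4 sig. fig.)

⟨r^2⟩ ≈ 134.0 nm^2

⟨r²⟩ = ∫ r^2 |u|² 4πr² dr over the full domain.
The ratio of the moment integral to the normalization integral gives ⟨r²⟩ = 14·a^2.
With a = 3.094, ⟨r^2⟩ = 134.02.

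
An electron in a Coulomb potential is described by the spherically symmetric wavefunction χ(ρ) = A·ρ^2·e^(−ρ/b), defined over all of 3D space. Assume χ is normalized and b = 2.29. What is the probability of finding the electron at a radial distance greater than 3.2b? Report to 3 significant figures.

With dV = 4πρ²dρ, the probability is ∫|χ|² dV over ρ > 3.2b.
The full normalization integral is A²·[45·π·b^7/2] = 1, fixing A².
Let u = ρ/b; then A², 4π and the length scale all cancel, so P = ∫_{3.2}^{∞} u^6·e^(-2·u) du ÷ ∫_{0}^{∞} u^6·e^(-2·u) du.
With ∫ u^6·e^(-2·u) du = -(4·u^6 + 12·u^5 + 30·u^4 + 60·u^3 + 90·u^2 + 90·u + 45)·e^(-2·u)/8 + C, the region integral is ≈ 3.0506 and the full one is 45/8.
The region integral divided by the full integral gives P = 0.5423.

P ≈ 0.542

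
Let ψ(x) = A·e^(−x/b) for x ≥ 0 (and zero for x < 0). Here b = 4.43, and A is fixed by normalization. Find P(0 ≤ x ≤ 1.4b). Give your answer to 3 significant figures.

|ψ|² is the probability density, so P = ∫_{0}^{1.4b} |ψ|² dx.
With A² fixed by ∫|ψ|² = 1, i.e. A² = (b/2)^(−1), substitute and integrate.
Let u = x/b; then A² and the length scale cancel, so P = ∫_{0}^{1.4} e^(-2·u) du ÷ ∫_{0}^{∞} e^(-2·u) du.
Using ∫ e^(-2·u) du = -e^(-2·u)/2, the numerator is 1/2 - e^(-14/5)/2 and the denominator is 1/2.
Taking the ratio, P = 0.9392.

P ≈ 0.939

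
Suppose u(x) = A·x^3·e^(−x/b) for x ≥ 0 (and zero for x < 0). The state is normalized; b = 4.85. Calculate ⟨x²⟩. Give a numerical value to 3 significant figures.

⟨x^2⟩ ≈ 329

⟨x²⟩ = ∫ x^2 |u|² dx over the full domain.
Using ∫₀^∞ xⁿ e^(−αx) dx = n!/αⁿ⁺¹, since the A² factors cancel between numerator and denominator, ⟨x²⟩ = 14·b^2.
Putting b = 4.85 gives 329.3.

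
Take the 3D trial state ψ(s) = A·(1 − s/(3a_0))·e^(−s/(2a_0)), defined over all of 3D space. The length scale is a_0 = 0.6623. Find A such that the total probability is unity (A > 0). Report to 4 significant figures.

A ≈ 0.6410

Require ∫ |ψ|² 4πs² ds = 1 over the whole domain.
The integral (without the A² prefactor) comes out to 8·π·a_0^3/3.
Plugging in a_0 = 0.6623 yields A = 0.64100.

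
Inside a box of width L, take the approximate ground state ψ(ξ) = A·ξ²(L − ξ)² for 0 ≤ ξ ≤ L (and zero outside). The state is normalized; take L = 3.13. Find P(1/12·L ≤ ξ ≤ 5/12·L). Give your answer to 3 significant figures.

P ≈ 0.302

The probability is P = ∫ |ψ|² dξ over [1/12·L, 5/12·L].
With A² fixed by ∫|ψ|² = 1, i.e. A² = (L^9/630)^(−1), substitute and integrate.
Let u = ξ/L; then A² and the length scale cancel, so P = ∫_{1/12}^{5/12} u^4·(1 - u)^4 du ÷ ∫_{0}^{1} u^4·(1 - u)^4 du.
Using ∫ u^4·(1 - u)^4 du = u^5·(70·u^4 - 315·u^3 + 540·u^2 - 420·u + 126)/630, the numerator is ≈ 0.00047929 and the denominator is 1/630.
Taking the ratio, P = 0.3019.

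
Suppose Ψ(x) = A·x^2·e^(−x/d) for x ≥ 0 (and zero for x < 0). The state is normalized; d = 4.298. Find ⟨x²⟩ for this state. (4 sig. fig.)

By definition ⟨x²⟩ = ∫ x^2 |Ψ(x)|² dx.
With ∫₀^∞ x^6 e^(−αx) dx = 6!/α^7, since the A² factors cancel between numerator and denominator, ⟨x²⟩ = 15·d^2/2.
With d = 4.298, ⟨x^2⟩ = 138.55.

⟨x^2⟩ ≈ 138.5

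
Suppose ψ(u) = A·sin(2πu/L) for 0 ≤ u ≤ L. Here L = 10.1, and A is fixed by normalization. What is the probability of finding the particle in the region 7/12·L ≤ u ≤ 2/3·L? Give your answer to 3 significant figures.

The probability is P = ∫ |ψ|² du over [7/12·L, 2/3·L].
With A² fixed by ∫|ψ|² = 1, i.e. A² = (L/2)^(−1), substitute and integrate.
Let t = u/L; then A² and the length scale cancel, so P = ∫_{7/12}^{2/3} sin(2·π·t)^2 dt ÷ ∫_{0}^{1} sin(2·π·t)^2 dt.
An antiderivative of sin(2·π·t)^2 is t/2 - sin(4·π·t)/(8·π); evaluating from 7/12 to 2/3 gives 1/24, while the full integral is 1/2.
Evaluating gives P = 1/12.

P ≈ 0.0833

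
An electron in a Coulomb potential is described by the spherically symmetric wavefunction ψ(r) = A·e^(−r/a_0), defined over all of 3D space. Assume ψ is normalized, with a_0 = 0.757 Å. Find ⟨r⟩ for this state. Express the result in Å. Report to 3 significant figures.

⟨r⟩ = ∫ r |ψ|² 4πr² dr over the full domain.
Since the A² factors cancel between numerator and denominator, ⟨r⟩ = 3·a_0/2.
With a_0 = 0.757, ⟨r⟩ = 1.136.

⟨r⟩ ≈ 1.14 Å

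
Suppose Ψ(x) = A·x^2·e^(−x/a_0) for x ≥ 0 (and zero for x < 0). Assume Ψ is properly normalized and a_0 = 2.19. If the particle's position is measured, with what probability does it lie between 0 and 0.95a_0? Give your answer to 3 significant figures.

P ≈ 0.0441

P = ∫_{0}^{0.95a_0} |Ψ(x)|² dx.
With A² fixed by ∫|Ψ|² = 1, i.e. A² = (3·a_0^5/4)^(−1), substitute and integrate.
In terms of u = x/a_0 (A² and the length scale cancel between numerator and denominator), P = [∫_{0}^{0.95} u^4·e^(-2·u) du] / [∫_{0}^{∞} u^4·e^(-2·u) du].
An antiderivative of u^4·e^(-2·u) is -(u^4/2 + u^3 + 3·u^2/2 + 3·u/2 + 3/4)·e^(-2·u); evaluating from 0 to 0.95 gives ≈ 0.033061, while the full integral is 3/4.
Evaluating gives P = 0.04408.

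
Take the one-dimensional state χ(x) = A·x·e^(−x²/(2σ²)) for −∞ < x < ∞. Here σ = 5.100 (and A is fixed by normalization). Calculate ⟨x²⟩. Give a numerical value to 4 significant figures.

⟨x^2⟩ ≈ 39.02

The expectation value is the |χ|²-weighted average of x^2: ∫ x^2|χ|² dx.
Differentiating ∫e^(−αx²) dx = √(π/α) under α to get the higher moments, the ratio of the moment integral to the normalization integral gives ⟨x²⟩ = 3·σ^2/2.
With σ = 5.100, ⟨x^2⟩ = 39.015.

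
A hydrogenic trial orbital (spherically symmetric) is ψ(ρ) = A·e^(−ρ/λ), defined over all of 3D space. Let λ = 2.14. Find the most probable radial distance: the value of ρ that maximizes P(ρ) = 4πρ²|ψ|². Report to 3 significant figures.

Differentiate P(ρ) = 4πρ²|ψ|² with respect to ρ and set to zero.
Solving yields ρ = λ.
With λ = 2.14, the most probable radial distance is 2.140.

ρ ≈ 2.14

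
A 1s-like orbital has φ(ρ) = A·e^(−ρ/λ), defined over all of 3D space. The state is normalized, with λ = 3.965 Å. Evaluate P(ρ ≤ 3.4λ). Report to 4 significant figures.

P = ∫ |φ|² 4πρ² dρ over ρ ≤ 3.4λ.
Normalization gives A² = 1/(π·λ^3).
Substituting u = ρ/λ, A², 4π and the length scale all cancel in the ratio: P = ∫_{0}^{3.4} u^2·e^(-2·u) du / ∫_{0}^{∞} u^2·e^(-2·u) du.
An antiderivative of u^2·e^(-2·u) is -(2·u^2 + 2·u + 1)·e^(-2·u)/4; evaluating from 0 to 3.4 gives 1/4 - 773·e^(-34/5)/100, while the full integral is 1/4.
The region integral divided by the full integral gives P = 0.96556.

P ≈ 0.9656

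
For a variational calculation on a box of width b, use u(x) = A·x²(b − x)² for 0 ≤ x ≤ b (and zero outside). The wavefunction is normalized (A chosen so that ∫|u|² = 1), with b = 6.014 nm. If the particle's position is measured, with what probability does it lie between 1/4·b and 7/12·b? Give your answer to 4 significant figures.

|u|² is the probability density, so P = ∫_{1/4·b}^{7/12·b} |u|² dx.
Since A² = 1/(b^9/630), this is the region integral divided by the full normalization integral.
Let t = x/b; then A² and the length scale cancel, so P = ∫_{1/4}^{7/12} t^4·(1 - t)^4 dt ÷ ∫_{0}^{1} t^4·(1 - t)^4 dt.
With ∫ t^4·(1 - t)^4 dt = t^5·(70·t^4 - 315·t^3 + 540·t^2 - 420·t + 126)/630 + C, the region integral is ≈ 0.00102975 and the full one is 1/630.
The result is P = 0.64874.

P ≈ 0.6487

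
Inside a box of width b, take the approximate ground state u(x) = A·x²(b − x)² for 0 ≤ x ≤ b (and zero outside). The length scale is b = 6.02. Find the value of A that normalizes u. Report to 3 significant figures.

The normalization condition is ∫|u|² dx = 1 from 0 to b.
Expanding the polynomial and integrating term by term, the integral (without the A² prefactor) comes out to b^9/630.
Hence A² = 1/[b^9/630].
Substituting b = 6.02 gives A² = 0.00006067, so A = 0.007789.

A ≈ 0.00779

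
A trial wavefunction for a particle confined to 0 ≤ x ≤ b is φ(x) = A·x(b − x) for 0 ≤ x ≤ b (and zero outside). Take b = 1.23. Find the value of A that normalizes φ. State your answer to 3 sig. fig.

A ≈ 3.26

Normalization requires ∫|φ|² dx = 1, integrated from 0 to b.
Expanding the polynomial and integrating term by term, with φ = A·x(b − x), the integral evaluates to A²·[b^5/30].
So A² = (b^5/30)^(−1).
Substituting b = 1.23 gives A² = 10.66, so A = 3.264.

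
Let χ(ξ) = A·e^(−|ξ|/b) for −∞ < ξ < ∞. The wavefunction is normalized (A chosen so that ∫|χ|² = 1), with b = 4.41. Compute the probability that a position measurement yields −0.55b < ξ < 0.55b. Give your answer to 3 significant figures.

P ≈ 0.667

|χ|² is the probability density, so P = ∫_{−0.55b}^{0.55b} |χ|² dξ.
Since A² = 1/(b), this is the region integral divided by the full normalization integral.
Both integrals are even about ξ = 0, so only the ξ ≥ 0 halves are needed (the factors of 2 cancel). In terms of u = ξ/b (A² and the length scale cancel between numerator and denominator), P = [∫_{0}^{0.55} e^(-2·u) du] / [∫_{0}^{∞} e^(-2·u) du].
An antiderivative of e^(-2·u) is -e^(-2·u)/2; evaluating from 0 to 0.55 gives 1/2 - e^(-11/10)/2, while the full integral is 1/2.
Taking the ratio, P = 0.6671.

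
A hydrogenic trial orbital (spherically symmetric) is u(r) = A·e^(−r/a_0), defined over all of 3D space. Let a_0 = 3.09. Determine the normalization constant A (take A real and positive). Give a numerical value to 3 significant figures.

A ≈ 0.104

Normalization requires ∫|u|² 4πr² dr = 1, integrated from 0 to ∞.
The angular integral contributes 4π, leaving ∫₀^∞ r²|u|² dr.
With ∫₀^∞ r^2 e^(−αr) dr = 2!/α^3, with u = A·e^(−r/a_0), the integral evaluates to A²·[π·a_0^3].
Setting this equal to 1 gives A² = 1/(π·a_0^3).
With a_0 = 3.09: A² = 0.01079 and A = 0.1039.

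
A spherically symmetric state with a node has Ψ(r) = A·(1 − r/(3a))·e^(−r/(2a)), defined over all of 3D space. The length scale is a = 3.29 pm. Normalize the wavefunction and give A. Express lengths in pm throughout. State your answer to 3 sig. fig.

Normalization requires ∫|Ψ|² 4πr² dr = 1, integrated from 0 to ∞.
∫|Ψ|² 4πr² dr = A²·(8·π·a^3/3).
Plugging in a = 3.29 yields A = 0.05790.

A ≈ 0.0579 pm^(-3/2)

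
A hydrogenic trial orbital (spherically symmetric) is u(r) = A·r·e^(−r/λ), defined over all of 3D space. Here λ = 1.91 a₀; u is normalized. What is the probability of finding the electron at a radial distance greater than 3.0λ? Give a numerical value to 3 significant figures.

P ≈ 0.285

P = ∫ |u|² 4πr² dr over r > 3.0λ.
Normalization gives A² = 1/(3·π·λ^5).
In terms of t = r/λ (A², 4π and the length scale all cancel between numerator and denominator), P = [∫_{3.0}^{∞} t^4·e^(-2·t) dt] / [∫_{0}^{∞} t^4·e^(-2·t) dt].
Using ∫ t^4·e^(-2·t) dt = -(t^4/2 + t^3 + 3·t^2/2 + 3·t/2 + 3/4)·e^(-2·t), the numerator is 345·e^(-6)/4 and the denominator is 3/4.
Taking the ratio yields P = 0.2851.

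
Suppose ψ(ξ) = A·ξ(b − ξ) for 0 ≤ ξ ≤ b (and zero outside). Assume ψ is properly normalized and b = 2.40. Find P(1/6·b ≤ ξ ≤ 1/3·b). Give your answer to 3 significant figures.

|ψ|² is the probability density, so P = ∫_{1/6·b}^{1/3·b} |ψ|² dξ.
The normalization integral ∫|ψ|²dξ over the whole domain equals b^5/30·A², and A² cancels in the ratio.
Let u = ξ/b; then A² and the length scale cancel, so P = ∫_{1/6}^{1/3} u^2·(1 - u)^2 du ÷ ∫_{0}^{1} u^2·(1 - u)^2 du.
With ∫ u^2·(1 - u)^2 du = u^3·(6·u^2 - 15·u + 10)/30 + C, the region integral is ≈ 0.0058128 and the full one is 1/30.
This works out to P = 113/648.

P ≈ 0.174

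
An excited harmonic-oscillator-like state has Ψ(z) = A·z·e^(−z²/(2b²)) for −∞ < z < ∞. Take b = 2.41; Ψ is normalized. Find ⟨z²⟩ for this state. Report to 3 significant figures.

⟨z^2⟩ ≈ 8.71

By definition ⟨z²⟩ = ∫ z^2 |Ψ(z)|² dz.
With ∫_{−∞}^{∞} z^(2m) e^(−αz²) dz = (2m−1)!!·√π / (2^m α^(m+1/2)), since the A² factors cancel between numerator and denominator, ⟨z²⟩ = 3·b^2/2.
Putting b = 2.41 gives 8.712.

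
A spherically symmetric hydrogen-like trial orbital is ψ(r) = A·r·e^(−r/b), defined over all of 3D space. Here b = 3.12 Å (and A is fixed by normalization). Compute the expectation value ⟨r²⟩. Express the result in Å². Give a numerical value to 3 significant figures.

By definition ⟨r²⟩ = ∫ r^2 |ψ(r)|² 4πr² dr.
Using ∫₀^∞ rⁿ e^(−αr) dr = n!/αⁿ⁺¹, the ratio of the moment integral to the normalization integral gives ⟨r²⟩ = 15·b^2/2.
Putting b = 3.12 gives 73.01.

⟨r^2⟩ ≈ 73.0 Å^2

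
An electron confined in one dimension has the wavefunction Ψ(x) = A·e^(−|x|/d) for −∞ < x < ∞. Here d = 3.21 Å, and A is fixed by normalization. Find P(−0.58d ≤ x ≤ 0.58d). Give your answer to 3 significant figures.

The probability is P = ∫ |Ψ|² dx over [−0.58d, 0.58d].
Since A² = 1/(d), this is the region integral divided by the full normalization integral.
Both integrals are even about x = 0, so only the x ≥ 0 halves are needed (the factors of 2 cancel). Substituting u = x/d, A² and the length scale cancel in the ratio: P = ∫_{0}^{0.58} e^(-2·u) du / ∫_{0}^{∞} e^(-2·u) du.
Using ∫ e^(-2·u) du = -e^(-2·u)/2, the numerator is 1/2 - e^(-29/25)/2 and the denominator is 1/2.
Taking the ratio, P = 0.6865.

P ≈ 0.687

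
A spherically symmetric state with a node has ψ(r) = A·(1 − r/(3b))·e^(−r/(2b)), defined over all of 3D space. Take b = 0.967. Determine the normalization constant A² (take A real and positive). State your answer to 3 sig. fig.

A^2 ≈ 0.132

Normalization requires ∫|ψ|² 4πr² dr = 1, integrated from 0 to ∞.
In 3D with spherical symmetry the volume element is 4πr² dr.
With ψ = A·(1 − r/(3b))·e^(−r/(2b)), the integral evaluates to A²·[8·π·b^3/3].
Substituting b = 0.967 gives A² = 0.1320, so A = 0.3633.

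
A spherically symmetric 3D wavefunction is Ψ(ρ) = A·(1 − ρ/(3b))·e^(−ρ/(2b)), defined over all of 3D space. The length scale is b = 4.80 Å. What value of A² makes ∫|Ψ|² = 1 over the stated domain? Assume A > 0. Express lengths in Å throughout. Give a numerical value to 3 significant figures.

We need A² ∫|f|² 4πρ² dρ = 1, taking the integral from 0 to ∞.
Recall ∫₀^∞ ρ^m e^(−ρ/β) dρ = m!·β^(m+1), with Ψ = A·(1 − ρ/(3b))·e^(−ρ/(2b)), the integral evaluates to A²·[8·π·b^3/3].
Hence A² = 1/[8·π·b^3/3].
Substituting b = 4.80 gives A² = 0.001079, so A = 0.03285.

A^2 ≈ 0.00108 Å^(-3)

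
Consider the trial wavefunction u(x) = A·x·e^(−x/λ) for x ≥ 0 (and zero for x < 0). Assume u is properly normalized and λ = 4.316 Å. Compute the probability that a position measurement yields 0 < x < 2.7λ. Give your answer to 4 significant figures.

P ≈ 0.9052

The probability is P = ∫ |u|² dx over [0, 2.7λ].
Since A² = 1/(λ^3/4), this is the region integral divided by the full normalization integral.
Substituting t = x/λ, A² and the length scale cancel in the ratio: P = ∫_{0}^{2.7} t^2·e^(-2·t) dt / ∫_{0}^{∞} t^2·e^(-2·t) dt.
Using ∫ t^2·e^(-2·t) dt = -(2·t^2 + 2·t + 1)·e^(-2·t)/4, the numerator is 1/4 - 1049·e^(-27/5)/200 and the denominator is 1/4.
Taking the ratio, P = 0.90524.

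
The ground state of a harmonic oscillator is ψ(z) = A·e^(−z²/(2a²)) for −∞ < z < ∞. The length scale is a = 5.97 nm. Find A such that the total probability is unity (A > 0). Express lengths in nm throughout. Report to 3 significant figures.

Normalization requires ∫|ψ|² dz = 1, integrated from −∞ to ∞.
∫|ψ|² dz = A²·(√(π)·a).
Setting this equal to 1 gives A² = 1/(√(π)·a).
Plugging in a = 5.97 yields A = 0.3074.

A ≈ 0.307 nm^(-1/2)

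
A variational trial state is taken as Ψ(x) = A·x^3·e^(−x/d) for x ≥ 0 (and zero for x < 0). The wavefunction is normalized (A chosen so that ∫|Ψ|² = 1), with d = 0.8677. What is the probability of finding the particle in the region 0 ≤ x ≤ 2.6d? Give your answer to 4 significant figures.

|Ψ|² is the probability density, so P = ∫_{0}^{2.6d} |Ψ|² dx.
The normalization integral ∫|Ψ|²dx over the whole domain equals 45·d^7/8·A², and A² cancels in the ratio.
Substituting u = x/d, A² and the length scale cancel in the ratio: P = ∫_{0}^{2.6} u^6·e^(-2·u) du / ∫_{0}^{∞} u^6·e^(-2·u) du.
Using ∫ u^6·e^(-2·u) du = -(4·u^6 + 12·u^5 + 30·u^4 + 60·u^3 + 90·u^2 + 90·u + 45)·e^(-2·u)/8, the numerator is ≈ 1.50529 and the denominator is 45/8.
The result is P = 0.26761.

P ≈ 0.2676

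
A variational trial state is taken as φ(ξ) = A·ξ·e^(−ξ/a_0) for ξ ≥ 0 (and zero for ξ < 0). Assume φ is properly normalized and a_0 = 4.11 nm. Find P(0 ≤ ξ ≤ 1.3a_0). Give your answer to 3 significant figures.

P ≈ 0.482

P = ∫_{0}^{1.3a_0} |φ(ξ)|² dξ.
With A² fixed by ∫|φ|² = 1, i.e. A² = (a_0^3/4)^(−1), substitute and integrate.
Substituting u = ξ/a_0, A² and the length scale cancel in the ratio: P = ∫_{0}^{1.3} u^2·e^(-2·u) du / ∫_{0}^{∞} u^2·e^(-2·u) du.
An antiderivative of u^2·e^(-2·u) is -(2·u^2 + 2·u + 1)·e^(-2·u)/4; evaluating from 0 to 1.3 gives 1/4 - 349·e^(-13/5)/200, while the full integral is 1/4.
This works out to P = 0.4816.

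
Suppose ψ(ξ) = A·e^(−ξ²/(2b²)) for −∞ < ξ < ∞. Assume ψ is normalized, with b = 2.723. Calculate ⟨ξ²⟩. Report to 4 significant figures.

By definition ⟨ξ²⟩ = ∫ ξ^2 |ψ(ξ)|² dξ.
The ratio of the moment integral to the normalization integral gives ⟨ξ²⟩ = b^2/2.
Putting b = 2.723 gives 3.7074.

⟨ξ^2⟩ ≈ 3.707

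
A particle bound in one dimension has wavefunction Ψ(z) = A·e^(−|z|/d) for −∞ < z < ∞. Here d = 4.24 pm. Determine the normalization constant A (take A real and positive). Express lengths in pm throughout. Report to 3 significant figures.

A ≈ 0.486 pm^(-1/2)

Require ∫ |Ψ|² dz = 1 over the whole domain.
With ∫₀^∞ z^0 e^(−αz) dz = 0!/α^1, carrying out the integral gives A² · d.
Hence A² = 1/[d].
Plugging in d = 4.24 yields A = 0.4856.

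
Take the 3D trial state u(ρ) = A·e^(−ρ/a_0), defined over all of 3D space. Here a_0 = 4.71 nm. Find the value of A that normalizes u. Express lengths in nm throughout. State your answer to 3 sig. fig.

A ≈ 0.0552 nm^(-3/2)

Normalization requires ∫|u|² 4πρ² dρ = 1, integrated from 0 to ∞.
In 3D with spherical symmetry the volume element is 4πρ² dρ.
Carrying out the integral gives A² · π·a_0^3.
Setting this equal to 1 gives A² = 1/(π·a_0^3).
Substituting a_0 = 4.71 gives A² = 0.003046, so A = 0.05519.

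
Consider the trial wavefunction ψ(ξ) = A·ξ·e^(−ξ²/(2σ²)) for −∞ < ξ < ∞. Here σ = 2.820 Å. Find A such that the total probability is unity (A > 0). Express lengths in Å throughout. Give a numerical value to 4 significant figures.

A ≈ 0.2243 Å^(-3/2)

The normalization condition is ∫|ψ|² dξ = 1 from −∞ to ∞.
The integral (without the A² prefactor) comes out to √(π)·σ^3/2.
Setting this equal to 1 gives A² = 1/(√(π)·σ^3/2).
Plugging in σ = 2.820 yields A = 0.22431.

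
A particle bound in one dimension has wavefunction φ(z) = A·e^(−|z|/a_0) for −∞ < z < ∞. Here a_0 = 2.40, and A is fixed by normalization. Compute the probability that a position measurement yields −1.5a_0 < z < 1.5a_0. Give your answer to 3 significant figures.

The probability is P = ∫ |φ|² dz over [−1.5a_0, 1.5a_0].
With A² fixed by ∫|φ|² = 1, i.e. A² = (a_0)^(−1), substitute and integrate.
By symmetry take twice the z ≥ 0 contribution in numerator and denominator; the 2's cancel. Let u = z/a_0; then A² and the length scale cancel, so P = ∫_{0}^{1.5} e^(-2·u) du ÷ ∫_{0}^{∞} e^(-2·u) du.
With ∫ e^(-2·u) du = -e^(-2·u)/2 + C, the region integral is 1/2 - e^(-3)/2 and the full one is 1/2.
Taking the ratio, P = 0.9502.

P ≈ 0.950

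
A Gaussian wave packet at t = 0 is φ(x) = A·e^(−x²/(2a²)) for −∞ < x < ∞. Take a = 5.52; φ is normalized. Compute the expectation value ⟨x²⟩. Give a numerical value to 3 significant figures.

⟨x^2⟩ ≈ 15.2

The expectation value is the |φ|²-weighted average of x^2: ∫ x^2|φ|² dx.
Since the A² factors cancel between numerator and denominator, ⟨x²⟩ = a^2/2.
Putting a = 5.52 gives 15.24.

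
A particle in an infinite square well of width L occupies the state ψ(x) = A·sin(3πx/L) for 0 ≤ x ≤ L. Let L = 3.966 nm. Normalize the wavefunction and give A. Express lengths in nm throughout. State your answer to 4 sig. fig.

The normalization condition is ∫|ψ|² dx = 1 from 0 to L.
With ∫₀^L sin²(nπx/L) dx = L/2, ∫|ψ|² dx = A²·(L/2).
Hence A² = 1/[L/2].
With L = 3.966: A² = 0.50429 and A = 0.71013.

A ≈ 0.7101 nm^(-1/2)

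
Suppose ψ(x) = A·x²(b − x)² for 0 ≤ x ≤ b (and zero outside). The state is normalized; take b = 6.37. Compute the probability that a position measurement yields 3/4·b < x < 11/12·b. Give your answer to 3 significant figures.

P ≈ 0.0485

|ψ|² is the probability density, so P = ∫_{3/4·b}^{11/12·b} |ψ|² dx.
Since A² = 1/(b^9/630), this is the region integral divided by the full normalization integral.
In terms of u = x/b (A² and the length scale cancel between numerator and denominator), P = [∫_{3/4}^{11/12} u^4·(1 - u)^4 du] / [∫_{0}^{1} u^4·(1 - u)^4 du].
Using ∫ u^4·(1 - u)^4 du = u^5·(70·u^4 - 315·u^3 + 540·u^2 - 420·u + 126)/630, the numerator is ≈ 0.000077059 and the denominator is 1/630.
Taking the ratio, P = 0.04855.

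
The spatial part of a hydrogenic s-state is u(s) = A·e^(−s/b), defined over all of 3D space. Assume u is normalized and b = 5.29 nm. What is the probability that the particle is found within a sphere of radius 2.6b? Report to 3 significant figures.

P ≈ 0.891

P = ∫ |u|² 4πs² ds over s ≤ 2.6b.
A² is fixed by ∫₀^∞ 4πs²|u|² ds = 1, i.e. A² = (π·b^3)^(−1).
In terms of t = s/b (A², 4π and the length scale all cancel between numerator and denominator), P = [∫_{0}^{2.6} t^2·e^(-2·t) dt] / [∫_{0}^{∞} t^2·e^(-2·t) dt].
With ∫ t^2·e^(-2·t) dt = -(2·t^2 + 2·t + 1)·e^(-2·t)/4 + C, the region integral is 1/4 - 493·e^(-26/5)/100 and the full one is 1/4.
The region integral divided by the full integral gives P = 0.8912.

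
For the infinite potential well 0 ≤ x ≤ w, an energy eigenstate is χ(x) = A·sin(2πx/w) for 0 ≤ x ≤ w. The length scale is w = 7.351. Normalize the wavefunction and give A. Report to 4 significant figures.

We need A² ∫|f|² dx = 1, taking the integral from 0 to w.
With χ = A·sin(2πx/w), the integral evaluates to A²·[w/2].
Setting this equal to 1 gives A² = 1/(w/2).
Substituting w = 7.351 gives A² = 0.27207, so A = 0.52161.

A ≈ 0.5216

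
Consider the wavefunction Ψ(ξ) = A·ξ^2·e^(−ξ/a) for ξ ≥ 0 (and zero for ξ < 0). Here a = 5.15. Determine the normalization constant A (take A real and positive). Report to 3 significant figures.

A ≈ 0.0192

We need A² ∫|f|² dξ = 1, taking the integral from 0 to ∞.
Carrying out the integral gives A² · 3·a^5/4.
With a = 5.15: A² = 0.0003680 and A = 0.01918.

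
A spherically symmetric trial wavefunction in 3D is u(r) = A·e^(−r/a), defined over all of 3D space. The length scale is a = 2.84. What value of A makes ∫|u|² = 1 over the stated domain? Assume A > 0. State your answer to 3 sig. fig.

Require ∫ |u|² 4πr² dr = 1 over the whole domain.
Using ∫₀^∞ rⁿ e^(−αr) dr = n!/αⁿ⁺¹, carrying out the integral gives A² · π·a^3.
Setting this equal to 1 gives A² = 1/(π·a^3).
Substituting a = 2.84 gives A² = 0.01390, so A = 0.1179.

A ≈ 0.118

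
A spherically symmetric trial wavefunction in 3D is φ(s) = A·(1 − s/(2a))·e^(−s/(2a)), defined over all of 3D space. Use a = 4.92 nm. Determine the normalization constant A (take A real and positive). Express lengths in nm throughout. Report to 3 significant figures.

We need A² ∫|f|² 4πs² ds = 1, taking the integral from 0 to ∞.
(Spherical symmetry: dV = 4πs² ds.)
The integral (without the A² prefactor) comes out to 8·π·a^3.
Setting this equal to 1 gives A² = 1/(8·π·a^3).
With a = 4.92: A² = 0.0003341 and A = 0.01828.

A ≈ 0.0183 nm^(-3/2)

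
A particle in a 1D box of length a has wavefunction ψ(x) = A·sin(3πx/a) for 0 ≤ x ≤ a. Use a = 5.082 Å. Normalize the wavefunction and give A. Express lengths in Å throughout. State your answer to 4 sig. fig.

We need A² ∫|f|² dx = 1, taking the integral from 0 to a.
With ∫₀^a sin²(nπx/a) dx = a/2, ∫|ψ|² dx = A²·(a/2).
Hence A² = 1/[a/2].
Substituting a = 5.082 gives A² = 0.39355, so A = 0.62733.

A ≈ 0.6273 Å^(-1/2)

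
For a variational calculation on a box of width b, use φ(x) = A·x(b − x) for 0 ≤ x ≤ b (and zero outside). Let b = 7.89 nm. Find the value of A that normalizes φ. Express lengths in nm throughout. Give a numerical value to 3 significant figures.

A ≈ 0.0313 nm^(-5/2)

Require ∫ |φ|² dx = 1 over the whole domain.
With φ = A·x(b − x), the integral evaluates to A²·[b^5/30].
So A² = (b^5/30)^(−1).
With b = 7.89: A² = 0.0009812 and A = 0.03132.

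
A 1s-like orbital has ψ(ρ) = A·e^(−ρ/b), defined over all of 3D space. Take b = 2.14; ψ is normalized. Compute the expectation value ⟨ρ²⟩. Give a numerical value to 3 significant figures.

By definition ⟨ρ²⟩ = ∫ ρ^2 |ψ(ρ)|² 4πρ² dρ.
Using ∫₀^∞ ρⁿ e^(−αρ) dρ = n!/αⁿ⁺¹, since the A² factors cancel between numerator and denominator, ⟨ρ²⟩ = 3·b^2.
With b = 2.14, ⟨ρ^2⟩ = 13.74.

⟨ρ^2⟩ ≈ 13.7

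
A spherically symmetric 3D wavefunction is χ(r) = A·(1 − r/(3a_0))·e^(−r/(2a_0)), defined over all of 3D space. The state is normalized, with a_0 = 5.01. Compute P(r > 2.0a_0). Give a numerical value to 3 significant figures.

P ≈ 0.677

Integrate the radial probability density 4πr²|χ|² over r > 2.0a_0.
A² is fixed by ∫₀^∞ 4πr²|χ|² dr = 1, i.e. A² = (8·π·a_0^3/3)^(−1).
Substituting u = r/a_0, A², 4π and the length scale all cancel in the ratio: P = ∫_{2.0}^{∞} u^2·(1 - u/3)^2·e^(-u) du / ∫_{0}^{∞} u^2·(1 - u/3)^2·e^(-u) du.
With ∫ u^2·(1 - u/3)^2·e^(-u) du = (-u^4 + 2·u^3 - 3·u^2 - 6·u - 6)·e^(-u)/9 + C, the region integral is 10·e^(-2)/3 and the full one is 2/3.
Taking the ratio yields P = 0.6767.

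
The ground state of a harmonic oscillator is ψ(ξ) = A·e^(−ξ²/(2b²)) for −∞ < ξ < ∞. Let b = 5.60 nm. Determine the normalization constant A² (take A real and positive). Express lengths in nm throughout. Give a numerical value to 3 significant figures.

A^2 ≈ 0.101 nm^(-1)

We need A² ∫|f|² dξ = 1, taking the integral from −∞ to ∞.
With ψ = A·e^(−ξ²/(2b²)), the integral evaluates to A²·[√(π)·b].
So A² = (√(π)·b)^(−1).
With b = 5.60: A² = 0.1007 and A = 0.3174.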